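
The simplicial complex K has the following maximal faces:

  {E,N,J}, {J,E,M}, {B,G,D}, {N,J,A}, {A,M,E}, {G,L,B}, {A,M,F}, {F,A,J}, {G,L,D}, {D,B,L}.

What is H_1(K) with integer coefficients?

H_1 = Z.

Take the total order A < B < D < E < F < G < J < L < M < N on the vertex set. Then K (dimension 2) consists of the simplices:

  0-simplices (10): A, B, D, E, F, G, J, L, M, N
  1-simplices (18): AE, AF, AJ, AM, AN, BD, BG, BL, DG, DL, EJ, EM, EN, FJ, FM, GL, JM, JN
  2-simplices (10): AEM, AFJ, AFM, AJN, BDG, BDL, BGL, DGL, EJM, EJN

so the chain groups are C_0 ≅ Z^10, C_1 ≅ Z^18, C_2 ≅ Z^10.

∂_1: C_1 → C_0 maps an edge to its endpoints' difference, ∂[p,q] = q − p.
The resulting 10×18 matrix has rank 8, and its Smith normal form has invariant factors (1,1,1,1,1,1,1,1).

∂_2: C_2 → C_1 maps a triangle to the signed sum of its edges. For instance
  ∂AEM = EM − AM + AE,
  ∂AJN = JN − AN + AJ.
As a 18×10 matrix over Z this has rank 9, with invariant factors (1,1,1,1,1,1,1,1,1).

Computing H_k = (kernel of ∂_k) / (image of ∂_{k+1}):

  H_1: rank ker ∂_1 − rank ∂_2 = (18 − 8) − 9 = 1, and the invariant factors of ∂_2 are all 1, so H_1 = Z.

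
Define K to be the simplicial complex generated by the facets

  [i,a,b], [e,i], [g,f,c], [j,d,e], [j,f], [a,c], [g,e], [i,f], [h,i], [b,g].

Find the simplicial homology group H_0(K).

H_0 = Z.

We work with the vertex ordering a < b < c < d < e < f < g < h < i < j. The simplices of K, each written with vertices in increasing order, are:

  0-simplices (10): a, b, c, d, e, f, g, h, i, j
  1-simplices (16): ab, ac, ai, bg, bi, cf, cg, de, dj, eg, ei, ej, fg, fi, fj, hi
  2-simplices (3): abi, cfg, dej

Hence C_0 ≅ Z^10, C_1 ≅ Z^16, C_2 ≅ Z^3.

∂_1: C_1 → C_0 sends each edge [p,q] (with p < q) to q − p. For instance
  ∂bi = i − b.
This gives a 10×16 integer matrix of rank 9; reducing to Smith normal form yields diagonal entries (1,1,1,1,1,1,1,1,1).

Boundary ∂_2: C_2 → C_1 sends each 2-simplex [p,q,r] to [q,r] − [p,r] + [p,q]. For instance
  ∂abi = bi − ai + ab,
  ∂dej = ej − dj + de.
This gives a 16×3 integer matrix of rank 3; reducing to Smith normal form yields diagonal entries (1,1,1).

Reading off H_k = ker ∂_k / im ∂_{k+1}:

  H_0: rank C_0 − rank ∂_1 = 10 − 9 = 1, and the invariant factors of ∂_1 are all 1, so H_0 ≅ Z.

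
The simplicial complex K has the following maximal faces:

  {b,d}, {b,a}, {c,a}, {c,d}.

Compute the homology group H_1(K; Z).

H_1 = Z.

We work with the vertex ordering a < b < c < d. The simplices of K, each written with vertices in increasing order, are:

  0-simplices (4): a, b, c, d
  1-simplices (4): ab, ac, bd, cd

so the chain groups are C_0 ≅ Z^4, C_1 ≅ Z^4.

The boundary map ∂_1: C_1 → C_0 sends each edge [p,q] (with p < q) to q − p.
The 4×4 boundary matrix has rank 3 and Smith normal form diag(1,1,1).

Now H_k = ker ∂_k / im ∂_{k+1}, so:

  H_1: rank ker ∂_1 − rank ∂_2 = (4 − 3) − 0 = 1, and there is no ∂_2, so H_1 ≅ Z.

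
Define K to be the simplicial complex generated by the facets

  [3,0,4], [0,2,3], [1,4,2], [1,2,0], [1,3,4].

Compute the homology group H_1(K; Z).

H_1 = Z.

K has 5 vertices, 10 edges, 5 triangles.
rank ∂_1 = 4, rank ∂_2 = 5 ⇒ b_1 = 10 − 4 − 5 = 1; all invariant factors of ∂_2 are 1 so no torsion. So H_1 = Z.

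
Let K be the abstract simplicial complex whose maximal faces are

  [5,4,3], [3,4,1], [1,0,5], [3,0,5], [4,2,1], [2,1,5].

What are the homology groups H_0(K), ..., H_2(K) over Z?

Take the total order 0 < 1 < 2 < 3 < 4 < 5 on the vertex set. Then K (dimension 2) consists of the simplices:

  0-simplices (6): [0], [1], [2], [3], [4], [5]
  1-simplices (12): [0,1], [0,3], [0,5], [1,2], [1,3], [1,4], [1,5], [2,4], [2,5], [3,4], [3,5], [4,5]
  2-simplices (6): [0,1,5], [0,3,5], [1,2,4], [1,2,5], [1,3,4], [3,4,5]

giving chain groups C_0 ≅ Z^6, C_1 ≅ Z^12, C_2 ≅ Z^6.

∂_1: C_1 → C_0 maps an edge to its endpoints' difference, ∂[p,q] = q − p. For instance
  ∂[1,4] = [4] − [1].
As a 6×12 matrix over Z this has rank 5, with invariant factors (1,1,1,1,1).

The boundary map ∂_2: C_2 → C_1 acts by ∂[p,q,r] = [q,r] − [p,r] + [p,q]. For instance
  ∂[1,3,4] = [3,4] − [1,4] + [1,3],
  ∂[1,2,4] = [2,4] − [1,4] + [1,2].
As a 12×6 matrix over Z this has rank 6, with invariant factors (1,1,1,1,1,1).

Computing H_k = (kernel of ∂_k) / (image of ∂_{k+1}):

  H_0: rank C_0 − rank ∂_1 = 6 − 5 = 1, and the invariant factors of ∂_1 are all 1, so H_0 ≅ Z.
  H_1: rank ker ∂_1 − rank ∂_2 = (12 − 5) − 6 = 1, and the invariant factors of ∂_2 are all 1, so H_1 ≅ Z.
  H_2: rank ker ∂_2 − rank ∂_3 = (6 − 6) − 0 = 0, and there is no ∂_3, so H_2 ≅ 0.

(K is a triangulation of the cylinder S^1 x I.)

H_0 = Z,  H_1 = Z,  H_2 = 0.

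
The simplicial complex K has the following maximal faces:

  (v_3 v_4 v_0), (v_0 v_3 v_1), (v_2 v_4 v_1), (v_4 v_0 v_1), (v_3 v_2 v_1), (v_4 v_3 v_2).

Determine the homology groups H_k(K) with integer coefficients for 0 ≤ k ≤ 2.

H_0 ≅ Z,  H_1 = 0,  H_2 ≅ Z.

Fix the vertex order v_0 < v_1 < v_2 < v_3 < v_4 and write every simplex with vertices in increasing order. Then dim K = 2 and the simplices of K are:

  0-simplices (5): [v_0], [v_1], [v_2], [v_3], [v_4]
  1-simplices (9): [v_0,v_1], [v_0,v_3], [v_0,v_4], [v_1,v_2], [v_1,v_3], [v_1,v_4], [v_2,v_3], [v_2,v_4], [v_3,v_4]
  2-simplices (6): [v_0,v_1,v_3], [v_0,v_1,v_4], [v_0,v_3,v_4], [v_1,v_2,v_3], [v_1,v_2,v_4], [v_2,v_3,v_4]

Hence C_0 ≅ Z^5, C_1 ≅ Z^9, C_2 ≅ Z^6.

Boundary ∂_1: C_1 → C_0 is given by ∂[p,q] = [q] − [p].
This gives a 5×9 integer matrix of rank 4; reducing to Smith normal form yields diagonal entries (1,1,1,1).

The boundary map ∂_2: C_2 → C_1 acts by ∂[p,q,r] = [q,r] − [p,r] + [p,q]. For instance
  ∂[v_0,v_3,v_4] = [v_3,v_4] − [v_0,v_4] + [v_0,v_3],
  ∂[v_1,v_2,v_4] = [v_2,v_4] − [v_1,v_4] + [v_1,v_2].
The resulting 9×6 matrix has rank 5, and its Smith normal form has invariant factors (1,1,1,1,1).

Computing H_k = (kernel of ∂_k) / (image of ∂_{k+1}):

  H_0: rank C_0 − rank ∂_1 = 5 − 4 = 1, and the invariant factors of ∂_1 are all 1, so H_0 = Z.
  H_1: rank ker ∂_1 − rank ∂_2 = (9 − 4) − 5 = 0, and the invariant factors of ∂_2 are all 1, so H_1 = 0.
  H_2: rank ker ∂_2 − rank ∂_3 = (6 − 5) − 0 = 1, and there is no ∂_3, so H_2 = Z.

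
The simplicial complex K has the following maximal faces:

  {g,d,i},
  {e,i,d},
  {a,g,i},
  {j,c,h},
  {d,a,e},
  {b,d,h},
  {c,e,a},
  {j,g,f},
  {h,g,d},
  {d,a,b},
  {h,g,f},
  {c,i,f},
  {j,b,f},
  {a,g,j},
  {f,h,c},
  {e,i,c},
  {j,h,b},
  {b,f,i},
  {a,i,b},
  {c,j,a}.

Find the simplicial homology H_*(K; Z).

H_0 ≅ Z,  H_1 ≅ Z ⊕ Z/2Z,  H_2 = 0.

K has 10 vertices, 30 edges, 20 triangles.
rank ∂_0 = 0, rank ∂_1 = 9 ⇒ b_0 = 10 − 0 − 9 = 1; all invariant factors of ∂_1 are 1 so no torsion. So H_0 = Z.
rank ∂_1 = 9, rank ∂_2 = 20 ⇒ b_1 = 30 − 9 − 20 = 1; ∂_2 has invariant factor(s) [2] giving torsion. So H_1 = Z ⊕ Z/2Z.
rank ∂_2 = 20, rank ∂_3 = 0 ⇒ b_2 = 20 − 20 − 0 = 0. So H_2 = 0.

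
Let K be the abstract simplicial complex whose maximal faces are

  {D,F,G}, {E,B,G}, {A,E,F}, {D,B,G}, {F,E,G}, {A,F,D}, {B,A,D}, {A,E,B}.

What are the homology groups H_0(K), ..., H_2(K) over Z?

H_0 = Z,  H_1 = 0,  H_2 = Z.

Fix the vertex order A < B < D < E < F < G and write every simplex with vertices in increasing order. Then dim K = 2 and the simplices of K are:

  0-simplices (6): A, B, D, E, F, G
  1-simplices (12): AB, AD, AE, AF, BD, BE, BG, DF, DG, EF, EG, FG
  2-simplices (8): ABD, ABE, ADF, AEF, BDG, BEG, DFG, EFG

giving chain groups C_0 ≅ Z^6, C_1 ≅ Z^12, C_2 ≅ Z^8.

∂_1: C_1 → C_0 sends each edge [p,q] (with p < q) to q − p. For instance
  ∂EG = G − E.
The resulting 6×12 matrix has rank 5, and its Smith normal form has invariant factors (1,1,1,1,1).

The boundary map ∂_2: C_2 → C_1 maps a triangle to the signed sum of its edges. For instance
  ∂AEF = EF − AF + AE,
  ∂EFG = FG − EG + EF.
The 12×8 boundary matrix has rank 7 and Smith normal form diag(1,1,1,1,1,1,1).

Now H_k = ker ∂_k / im ∂_{k+1}, so:

  H_0: rank C_0 − rank ∂_1 = 6 − 5 = 1, and the invariant factors of ∂_1 are all 1, so H_0 = Z.
  H_1: rank ker ∂_1 − rank ∂_2 = (12 − 5) − 7 = 0, and the invariant factors of ∂_2 are all 1, so H_1 = 0.
  H_2: rank ker ∂_2 − rank ∂_3 = (8 − 7) − 0 = 1, and there is no ∂_3, so H_2 = Z.

As a check, the Euler characteristic is 6 − 12 + 8 = 2, which agrees with 1 − 0 + 1 = 2.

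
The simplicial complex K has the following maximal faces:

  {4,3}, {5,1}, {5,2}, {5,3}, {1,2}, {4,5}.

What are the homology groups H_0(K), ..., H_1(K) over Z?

Fix the vertex order 1 < 2 < 3 < 4 < 5 and write every simplex with vertices in increasing order. Then dim K = 1 and the simplices of K are:

  0-simplices (5): [1], [2], [3], [4], [5]
  1-simplices (6): [1,2], [1,5], [2,5], [3,4], [3,5], [4,5]

so the chain groups are C_0 ≅ Z^5, C_1 ≅ Z^6.

∂_1: C_1 → C_0 is given by ∂[p,q] = [q] − [p]. For instance
  ∂[2,5] = [5] − [2].
The 5×6 boundary matrix has rank 4 and Smith normal form diag(1,1,1,1).

Now H_k = ker ∂_k / im ∂_{k+1}, so:

  H_0: rank C_0 − rank ∂_1 = 5 − 4 = 1, and the invariant factors of ∂_1 are all 1, so H_0 = Z.
  H_1: rank ker ∂_1 − rank ∂_2 = (6 − 4) − 0 = 2, and there is no ∂_2, so H_1 = Z^2.

(K is a triangulation of a wedge of 2 circles.)

H_0 ≅ Z,  H_1 ≅ Z^2.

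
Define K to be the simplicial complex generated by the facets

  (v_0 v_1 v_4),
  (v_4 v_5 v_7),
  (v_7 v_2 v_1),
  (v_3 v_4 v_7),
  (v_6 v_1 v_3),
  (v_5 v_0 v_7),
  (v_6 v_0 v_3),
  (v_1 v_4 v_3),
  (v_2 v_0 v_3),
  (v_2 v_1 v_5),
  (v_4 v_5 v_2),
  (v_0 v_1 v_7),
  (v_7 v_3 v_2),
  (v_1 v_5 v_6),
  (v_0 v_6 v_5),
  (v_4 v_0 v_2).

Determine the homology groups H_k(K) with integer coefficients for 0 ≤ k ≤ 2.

Order the vertices as v_0 < v_1 < v_2 < v_3 < v_4 < v_5 < v_6 < v_7. Listing each simplex with vertices in this order, K has dimension 2 with simplices:

  0-simplices (8): [v_0], [v_1], [v_2], [v_3], [v_4], [v_5], [v_6], [v_7]
  1-simplices (24): (24 of them)
  2-simplices (16): (16 of them)

Hence C_0 ≅ Z^8, C_1 ≅ Z^24, C_2 ≅ Z^16.

∂_1: C_1 → C_0 sends each edge [p,q] (with p < q) to q − p. For instance
  ∂[v_2,v_3] = [v_3] − [v_2].
This gives a 8×24 integer matrix of rank 7; reducing to Smith normal form yields diagonal entries (1,1,1,1,1,1,1).

Boundary ∂_2: C_2 → C_1 acts by ∂[p,q,r] = [q,r] − [p,r] + [p,q]. For instance
  ∂[v_1,v_2,v_5] = [v_2,v_5] − [v_1,v_5] + [v_1,v_2],
  ∂[v_3,v_4,v_7] = [v_4,v_7] − [v_3,v_7] + [v_3,v_4].
This gives a 24×16 integer matrix of rank 15; reducing to Smith normal form yields diagonal entries (1,1,1,1,1,1,1,1,1,1,1,1,1,1,1).

Reading off H_k = ker ∂_k / im ∂_{k+1}:

  H_0: rank C_0 − rank ∂_1 = 8 − 7 = 1, and the invariant factors of ∂_1 are all 1, so H_0 ≅ Z.
  H_1: rank ker ∂_1 − rank ∂_2 = (24 − 7) − 15 = 2, and the invariant factors of ∂_2 are all 1, so H_1 ≅ Z^2.
  H_2: rank ker ∂_2 − rank ∂_3 = (16 − 15) − 0 = 1, and there is no ∂_3, so H_2 ≅ Z.

H_0 ≅ Z,  H_1 ≅ Z^2,  H_2 ≅ Z.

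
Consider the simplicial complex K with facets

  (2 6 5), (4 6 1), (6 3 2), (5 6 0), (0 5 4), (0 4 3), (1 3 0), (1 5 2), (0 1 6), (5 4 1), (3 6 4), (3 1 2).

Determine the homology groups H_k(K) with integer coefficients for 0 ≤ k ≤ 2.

H_0 = Z,  H_1 = Z_2,  H_2 = 0.

We work with the vertex ordering 0 < 1 < 2 < 3 < 4 < 5 < 6. The simplices of K, each written with vertices in increasing order, are:

  0-simplices (7): [0], [1], [2], [3], [4], [5], [6]
  1-simplices (18): [0,1], [0,3], [0,4], [0,5], [0,6], [1,2], [1,3], [1,4], [1,5], [1,6], [2,3], [2,5], [2,6], [3,4], [3,6], [4,5], [4,6], [5,6]
  2-simplices (12): [0,1,3], [0,1,6], [0,3,4], [0,4,5], [0,5,6], [1,2,3], [1,2,5], [1,4,5], [1,4,6], [2,3,6], [2,5,6], [3,4,6]

so the chain groups are C_0 ≅ Z^7, C_1 ≅ Z^18, C_2 ≅ Z^12.

∂_1: C_1 → C_0 sends each edge [p,q] (with p < q) to q − p.
The resulting 7×18 matrix has rank 6, and its Smith normal form has invariant factors (1,1,1,1,1,1).

The boundary map ∂_2: C_2 → C_1 maps a triangle to the signed sum of its edges. For instance
  ∂[0,1,6] = [1,6] − [0,6] + [0,1],
  ∂[2,5,6] = [5,6] − [2,6] + [2,5].
The resulting 18×12 matrix has rank 12, and its Smith normal form has invariant factors (1,1,1,1,1,1,1,1,1,1,1,2).

Computing H_k = (kernel of ∂_k) / (image of ∂_{k+1}):

  H_0: rank C_0 − rank ∂_1 = 7 − 6 = 1, and the invariant factors of ∂_1 are all 1, so H_0 ≅ Z.
  H_1: rank ker ∂_1 − rank ∂_2 = (18 − 6) − 12 = 0, and ∂_2 has invariant factor 2 > 1, so H_1 ≅ Z_2.
  H_2: rank ker ∂_2 − rank ∂_3 = (12 − 12) − 0 = 0, and there is no ∂_3, so H_2 ≅ 0.

(K is a triangulation of the real projective plane RP^2.)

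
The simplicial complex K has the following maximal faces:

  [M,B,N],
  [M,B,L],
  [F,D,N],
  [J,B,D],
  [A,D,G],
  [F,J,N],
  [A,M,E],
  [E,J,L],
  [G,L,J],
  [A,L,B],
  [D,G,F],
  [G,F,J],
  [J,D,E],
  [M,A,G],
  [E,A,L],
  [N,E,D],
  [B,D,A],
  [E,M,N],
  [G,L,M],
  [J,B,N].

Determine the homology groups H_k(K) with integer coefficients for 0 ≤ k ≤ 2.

H_0 = Z,  H_1 = Z ⊕ Z/2Z,  H_2 = 0.

Fix the vertex order A < B < D < E < F < G < J < L < M < N and write every simplex with vertices in increasing order. Then dim K = 2 and the simplices of K are:

  0-simplices (10): A, B, D, E, F, G, J, L, M, N
  1-simplices (30): AB, AD, AE, AG, AL, AM, BD, BJ, BL, BM, BN, DE, DF, DG, DJ, DN, EJ, EL, EM, EN, FG, FJ, FN, GJ, GL, GM, JL, JN, LM, MN
  2-simplices (20): ABD, ABL, ADG, AEL, AEM, AGM, BDJ, BJN, BLM, BMN, DEJ, DEN, DFG, DFN, EJL, EMN, FGJ, FJN, GJL, GLM

so the chain groups are C_0 ≅ Z^10, C_1 ≅ Z^30, C_2 ≅ Z^20.

The boundary map ∂_1: C_1 → C_0 maps an edge to its endpoints' difference, ∂[p,q] = q − p.
This gives a 10×30 integer matrix of rank 9; reducing to Smith normal form yields diagonal entries (1,1,1,1,1,1,1,1,1).

Boundary ∂_2: C_2 → C_1 acts by ∂[p,q,r] = [q,r] − [p,r] + [p,q]. For instance
  ∂DEJ = EJ − DJ + DE,
  ∂EMN = MN − EN + EM.
As a 30×20 matrix over Z this has rank 20, with invariant factors (1,1,1,1,1,1,1,1,1,1,1,1,1,1,1,1,1,1,1,2).

Now H_k = ker ∂_k / im ∂_{k+1}, so:

  H_0: rank C_0 − rank ∂_1 = 10 − 9 = 1, and the invariant factors of ∂_1 are all 1, so H_0 ≅ Z.
  H_1: rank ker ∂_1 − rank ∂_2 = (30 − 9) − 20 = 1, and ∂_2 has invariant factor 2 > 1, so H_1 ≅ Z ⊕ Z/2Z.
  H_2: rank ker ∂_2 − rank ∂_3 = (20 − 20) − 0 = 0, and there is no ∂_3, so H_2 ≅ 0.

(K is a triangulation of the Klein bottle.)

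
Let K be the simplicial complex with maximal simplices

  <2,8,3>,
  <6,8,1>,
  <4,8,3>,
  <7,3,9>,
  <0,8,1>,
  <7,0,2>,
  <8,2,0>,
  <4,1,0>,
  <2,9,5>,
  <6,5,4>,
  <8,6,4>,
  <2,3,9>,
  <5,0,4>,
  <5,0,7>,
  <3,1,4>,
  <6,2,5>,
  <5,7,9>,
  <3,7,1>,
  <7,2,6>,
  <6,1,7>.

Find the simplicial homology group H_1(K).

H_1 = Z ⊕ Z_2.

Fix the vertex order 0 < 1 < 2 < 3 < 4 < 5 < 6 < 7 < 8 < 9 and write every simplex with vertices in increasing order. Then dim K = 2 and the simplices of K are:

  0-simplices (10): [0], [1], [2], [3], [4], [5], [6], [7], [8], [9]
  1-simplices (30): (30 of them)
  2-simplices (20): (20 of them)

so the chain groups are C_0 ≅ Z^10, C_1 ≅ Z^30, C_2 ≅ Z^20.

The boundary map ∂_1: C_1 → C_0 maps an edge to its endpoints' difference, ∂[p,q] = q − p. For instance
  ∂[0,5] = [5] − [0].
This gives a 10×30 integer matrix of rank 9; reducing to Smith normal form yields diagonal entries (1,1,1,1,1,1,1,1,1).

∂_2: C_2 → C_1 acts by ∂[p,q,r] = [q,r] − [p,r] + [p,q]. For instance
  ∂[0,2,8] = [2,8] − [0,8] + [0,2],
  ∂[0,5,7] = [5,7] − [0,7] + [0,5].
This gives a 30×20 integer matrix of rank 20; reducing to Smith normal form yields diagonal entries (1,1,1,1,1,1,1,1,1,1,1,1,1,1,1,1,1,1,1,2).

Computing H_k = (kernel of ∂_k) / (image of ∂_{k+1}):

  H_1: rank ker ∂_1 − rank ∂_2 = (30 − 9) − 20 = 1, and ∂_2 has invariant factor 2 > 1, so H_1 ≅ Z ⊕ Z_2.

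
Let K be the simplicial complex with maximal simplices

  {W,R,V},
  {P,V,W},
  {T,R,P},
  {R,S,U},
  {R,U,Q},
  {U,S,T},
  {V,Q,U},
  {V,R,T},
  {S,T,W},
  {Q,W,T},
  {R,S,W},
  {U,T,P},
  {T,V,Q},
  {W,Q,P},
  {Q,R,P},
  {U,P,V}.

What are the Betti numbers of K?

b_0 = 1, b_1 = 2, b_2 = 1.

Order the vertices as P < Q < R < S < T < U < V < W. Listing each simplex with vertices in this order, K has dimension 2 with simplices:

  0-simplices (8): P, Q, R, S, T, U, V, W
  1-simplices (24): PQ, PR, PT, PU, PV, PW, QR, QT, QU, QV, QW, RS, RT, RU, RV, RW, ST, SU, SW, TU, TV, TW, UV, VW
  2-simplices (16): PQR, PQW, PRT, PTU, PUV, PVW, QRU, QTV, QTW, QUV, RSU, RSW, RTV, RVW, STU, STW

Hence C_0 ≅ Z^8, C_1 ≅ Z^24, C_2 ≅ Z^16.

The boundary map ∂_1: C_1 → C_0 maps an edge to its endpoints' difference, ∂[p,q] = q − p. For instance
  ∂VW = W − V.
The resulting 8×24 matrix has rank 7, and its Smith normal form has invariant factors (1,1,1,1,1,1,1).

The boundary map ∂_2: C_2 → C_1 sends each 2-simplex [p,q,r] to [q,r] − [p,r] + [p,q]. For instance
  ∂PRT = RT − PT + PR,
  ∂RSW = SW − RW + RS.
As a 24×16 matrix over Z this has rank 15, with invariant factors (1,1,1,1,1,1,1,1,1,1,1,1,1,1,1).

Now H_k = ker ∂_k / im ∂_{k+1}, so:

  H_0: rank C_0 − rank ∂_1 = 8 − 7 = 1, and the invariant factors of ∂_1 are all 1, so H_0 = Z.
  H_1: rank ker ∂_1 − rank ∂_2 = (24 − 7) − 15 = 2, and the invariant factors of ∂_2 are all 1, so H_1 = Z^2.
  H_2: rank ker ∂_2 − rank ∂_3 = (16 − 15) − 0 = 1, and there is no ∂_3, so H_2 = Z.

As a check, the Euler characteristic is 8 − 24 + 16 = 0, which agrees with 1 − 2 + 1 = 0.

Hence the Betti numbers are b_0 = 1, b_1 = 2, b_2 = 1.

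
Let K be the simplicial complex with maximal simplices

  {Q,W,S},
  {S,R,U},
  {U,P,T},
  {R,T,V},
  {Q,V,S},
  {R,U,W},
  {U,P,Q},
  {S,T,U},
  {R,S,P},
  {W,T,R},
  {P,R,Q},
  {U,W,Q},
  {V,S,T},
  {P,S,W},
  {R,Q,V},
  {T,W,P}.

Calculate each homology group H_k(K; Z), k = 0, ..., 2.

H_0 ≅ Z,  H_1 ≅ Z^2,  H_2 ≅ Z.

Order the vertices as P < Q < R < S < T < U < V < W. Listing each simplex with vertices in this order, K has dimension 2 with simplices:

  0-simplices (8): P, Q, R, S, T, U, V, W
  1-simplices (24): PQ, PR, PS, PT, PU, PW, QR, QS, QU, QV, QW, RS, RT, RU, RV, RW, ST, SU, SV, SW, TU, TV, TW, UW
  2-simplices (16): PQR, PQU, PRS, PSW, PTU, PTW, QRV, QSV, QSW, QUW, RSU, RTV, RTW, RUW, STU, STV

so the chain groups are C_0 ≅ Z^8, C_1 ≅ Z^24, C_2 ≅ Z^16.

∂_1: C_1 → C_0 sends each edge [p,q] (with p < q) to q − p. For instance
  ∂RW = W − R.
The resulting 8×24 matrix has rank 7, and its Smith normal form has invariant factors (1,1,1,1,1,1,1).

Boundary ∂_2: C_2 → C_1 sends each 2-simplex [p,q,r] to [q,r] − [p,r] + [p,q]. For instance
  ∂PTW = TW − PW + PT,
  ∂PTU = TU − PU + PT.
As a 24×16 matrix over Z this has rank 15, with invariant factors (1,1,1,1,1,1,1,1,1,1,1,1,1,1,1).

Reading off H_k = ker ∂_k / im ∂_{k+1}:

  H_0: rank C_0 − rank ∂_1 = 8 − 7 = 1, and the invariant factors of ∂_1 are all 1, so H_0 = Z.
  H_1: rank ker ∂_1 − rank ∂_2 = (24 − 7) − 15 = 2, and the invariant factors of ∂_2 are all 1, so H_1 = Z^2.
  H_2: rank ker ∂_2 − rank ∂_3 = (16 − 15) − 0 = 1, and there is no ∂_3, so H_2 = Z.

As a check, the Euler characteristic is 8 − 24 + 16 = 0, which agrees with 1 − 2 + 1 = 0.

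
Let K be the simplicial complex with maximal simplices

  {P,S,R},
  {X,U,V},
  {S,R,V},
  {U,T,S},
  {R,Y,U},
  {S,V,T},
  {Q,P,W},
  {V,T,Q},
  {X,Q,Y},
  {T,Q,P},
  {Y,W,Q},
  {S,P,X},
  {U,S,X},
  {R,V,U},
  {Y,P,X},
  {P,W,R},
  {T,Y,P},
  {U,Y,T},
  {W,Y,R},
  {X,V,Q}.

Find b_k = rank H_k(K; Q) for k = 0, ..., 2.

We work with the vertex ordering P < Q < R < S < T < U < V < W < X < Y. The simplices of K, each written with vertices in increasing order, are:

  0-simplices (10): P, Q, R, S, T, U, V, W, X, Y
  1-simplices (30): PQ, PR, PS, PT, PW, PX, PY, QT, QV, QW, QX, QY, RS, RU, RV, RW, RY, ST, SU, SV, SX, TU, TV, TY, UV, UX, UY, VX, WY, XY
  2-simplices (20): PQT, PQW, PRS, PRW, PSX, PTY, PXY, QTV, QVX, QWY, QXY, RSV, RUV, RUY, RWY, STU, STV, SUX, TUY, UVX

so the chain groups are C_0 ≅ Z^10, C_1 ≅ Z^30, C_2 ≅ Z^20.

∂_1: C_1 → C_0 is given by ∂[p,q] = [q] − [p]. For instance
  ∂PS = S − P.
The 10×30 boundary matrix has rank 9 and Smith normal form diag(1,1,1,1,1,1,1,1,1).

Boundary ∂_2: C_2 → C_1 sends each 2-simplex [p,q,r] to [q,r] − [p,r] + [p,q]. For instance
  ∂PXY = XY − PY + PX,
  ∂RUY = UY − RY + RU.
The 30×20 boundary matrix has rank 20 and Smith normal form diag(1,1,1,1,1,1,1,1,1,1,1,1,1,1,1,1,1,1,1,2).

From H_k ≅ ker(∂_k) / im(∂_{k+1}) we obtain:

  H_0: rank C_0 − rank ∂_1 = 10 − 9 = 1, and the invariant factors of ∂_1 are all 1, so H_0 = Z.
  H_1: rank ker ∂_1 − rank ∂_2 = (30 − 9) − 20 = 1, and ∂_2 has invariant factor 2 > 1, so H_1 = Z ⊕ Z/2.
  H_2: rank ker ∂_2 − rank ∂_3 = (20 − 20) − 0 = 0, and there is no ∂_3, so H_2 = 0.

As a check, the Euler characteristic is 10 − 30 + 20 = 0, which agrees with 1 − 1 + 0 = 0.

Hence the Betti numbers are b_0 = 1, b_1 = 1, b_2 = 0.

b_0 = 1, b_1 = 1, b_2 = 0.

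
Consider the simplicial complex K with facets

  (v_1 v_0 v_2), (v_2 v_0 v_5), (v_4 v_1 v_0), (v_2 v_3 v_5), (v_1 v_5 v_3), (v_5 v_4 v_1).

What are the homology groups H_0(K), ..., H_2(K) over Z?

H_0 = Z,  H_1 = Z,  H_2 = 0.

Take the total order v_0 < v_1 < v_2 < v_3 < v_4 < v_5 on the vertex set. Then K (dimension 2) consists of the simplices:

  0-simplices (6): [v_0], [v_1], [v_2], [v_3], [v_4], [v_5]
  1-simplices (12): [v_0,v_1], [v_0,v_2], [v_0,v_4], [v_0,v_5], [v_1,v_2], [v_1,v_3], [v_1,v_4], [v_1,v_5], [v_2,v_3], [v_2,v_5], [v_3,v_5], [v_4,v_5]
  2-simplices (6): [v_0,v_1,v_2], [v_0,v_1,v_4], [v_0,v_2,v_5], [v_1,v_3,v_5], [v_1,v_4,v_5], [v_2,v_3,v_5]

Hence C_0 ≅ Z^6, C_1 ≅ Z^12, C_2 ≅ Z^6.

Boundary ∂_1: C_1 → C_0 maps an edge to its endpoints' difference, ∂[p,q] = q − p. For instance
  ∂[v_3,v_5] = [v_5] − [v_3].
As a 6×12 matrix over Z this has rank 5, with invariant factors (1,1,1,1,1).

Boundary ∂_2: C_2 → C_1 acts by ∂[p,q,r] = [q,r] − [p,r] + [p,q]. For instance
  ∂[v_0,v_1,v_2] = [v_1,v_2] − [v_0,v_2] + [v_0,v_1],
  ∂[v_0,v_1,v_4] = [v_1,v_4] − [v_0,v_4] + [v_0,v_1].
The resulting 12×6 matrix has rank 6, and its Smith normal form has invariant factors (1,1,1,1,1,1).

Reading off H_k = ker ∂_k / im ∂_{k+1}:

  H_0: rank C_0 − rank ∂_1 = 6 − 5 = 1, and the invariant factors of ∂_1 are all 1, so H_0 = Z.
  H_1: rank ker ∂_1 − rank ∂_2 = (12 − 5) − 6 = 1, and the invariant factors of ∂_2 are all 1, so H_1 = Z.
  H_2: rank ker ∂_2 − rank ∂_3 = (6 − 6) − 0 = 0, and there is no ∂_3, so H_2 = 0.

(K is a triangulation of the cylinder S^1 x I.)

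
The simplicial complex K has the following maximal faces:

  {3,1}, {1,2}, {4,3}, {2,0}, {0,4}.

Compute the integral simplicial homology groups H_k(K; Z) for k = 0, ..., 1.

Order the vertices as 0 < 1 < 2 < 3 < 4. Listing each simplex with vertices in this order, K has dimension 1 with simplices:

  0-simplices (5): [0], [1], [2], [3], [4]
  1-simplices (5): [0,2], [0,4], [1,2], [1,3], [3,4]

so the chain groups are C_0 ≅ Z^5, C_1 ≅ Z^5.

The boundary map ∂_1: C_1 → C_0 is given by ∂[p,q] = [q] − [p]. For instance
  ∂[1,2] = [2] − [1].
The 5×5 boundary matrix has rank 4 and Smith normal form diag(1,1,1,1).

From H_k ≅ ker(∂_k) / im(∂_{k+1}) we obtain:

  H_0: rank C_0 − rank ∂_1 = 5 − 4 = 1, and the invariant factors of ∂_1 are all 1, so H_0 = Z.
  H_1: rank ker ∂_1 − rank ∂_2 = (5 − 4) − 0 = 1, and there is no ∂_2, so H_1 = Z.

As a check, the Euler characteristic is 5 − 5 = 0, which agrees with 1 − 1 = 0.
(K is a triangulation of the circle S^1.)

H_0 ≅ Z,  H_1 ≅ Z.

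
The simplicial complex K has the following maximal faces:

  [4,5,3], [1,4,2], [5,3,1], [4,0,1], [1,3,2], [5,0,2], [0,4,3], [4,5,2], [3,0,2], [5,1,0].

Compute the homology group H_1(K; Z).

H_1 ≅ Z/2.

Take the total order 0 < 1 < 2 < 3 < 4 < 5 on the vertex set. Then K (dimension 2) consists of the simplices:

  0-simplices (6): [0], [1], [2], [3], [4], [5]
  1-simplices (15): [0,1], [0,2], [0,3], [0,4], [0,5], [1,2], [1,3], [1,4], [1,5], [2,3], [2,4], [2,5], [3,4], [3,5], [4,5]
  2-simplices (10): [0,1,4], [0,1,5], [0,2,3], [0,2,5], [0,3,4], [1,2,3], [1,2,4], [1,3,5], [2,4,5], [3,4,5]

so the chain groups are C_0 ≅ Z^6, C_1 ≅ Z^15, C_2 ≅ Z^10.

Boundary ∂_1: C_1 → C_0 maps an edge to its endpoints' difference, ∂[p,q] = q − p. For instance
  ∂[4,5] = [5] − [4].
The 6×15 boundary matrix has rank 5 and Smith normal form diag(1,1,1,1,1).

Boundary ∂_2: C_2 → C_1 maps a triangle to the signed sum of its edges. For instance
  ∂[0,2,3] = [2,3] − [0,3] + [0,2],
  ∂[2,4,5] = [4,5] − [2,5] + [2,4].
This gives a 15×10 integer matrix of rank 10; reducing to Smith normal form yields diagonal entries (1,1,1,1,1,1,1,1,1,2).

Reading off H_k = ker ∂_k / im ∂_{k+1}:

  H_1: rank ker ∂_1 − rank ∂_2 = (15 − 5) − 10 = 0, and ∂_2 has invariant factor 2 > 1, so H_1 ≅ Z/2.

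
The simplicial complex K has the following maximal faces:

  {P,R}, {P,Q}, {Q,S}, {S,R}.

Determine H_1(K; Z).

H_1 ≅ Z.

Fix the vertex order P < Q < R < S and write every simplex with vertices in increasing order. Then dim K = 1 and the simplices of K are:

  0-simplices (4): P, Q, R, S
  1-simplices (4): PQ, PR, QS, RS

so the chain groups are C_0 ≅ Z^4, C_1 ≅ Z^4.

Boundary ∂_1: C_1 → C_0 maps an edge to its endpoints' difference, ∂[p,q] = q − p. For instance
  ∂RS = S − R.
The resulting 4×4 matrix has rank 3, and its Smith normal form has invariant factors (1,1,1).

Computing H_k = (kernel of ∂_k) / (image of ∂_{k+1}):

  H_1: rank ker ∂_1 − rank ∂_2 = (4 − 3) − 0 = 1, and there is no ∂_2, so H_1 = Z.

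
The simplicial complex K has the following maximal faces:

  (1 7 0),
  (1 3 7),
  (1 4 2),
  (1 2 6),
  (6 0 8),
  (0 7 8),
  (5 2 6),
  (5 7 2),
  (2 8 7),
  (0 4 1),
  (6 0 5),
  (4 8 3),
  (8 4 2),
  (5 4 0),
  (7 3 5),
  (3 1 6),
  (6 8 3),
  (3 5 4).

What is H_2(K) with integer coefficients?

H_2 = Z.

Take the total order 0 < 1 < 2 < 3 < 4 < 5 < 6 < 7 < 8 on the vertex set. Then K (dimension 2) consists of the simplices:

  0-simplices (9): [0], [1], [2], [3], [4], [5], [6], [7], [8]
  1-simplices (27): (27 of them)
  2-simplices (18): [0,1,4], [0,1,7], [0,4,5], [0,5,6], [0,6,8], [0,7,8], [1,2,4], [1,2,6], [1,3,6], [1,3,7], [2,4,8], [2,5,6], [2,5,7], [2,7,8], [3,4,5], [3,4,8], [3,5,7], [3,6,8]

giving chain groups C_0 ≅ Z^9, C_1 ≅ Z^27, C_2 ≅ Z^18.

Boundary ∂_1: C_1 → C_0 maps an edge to its endpoints' difference, ∂[p,q] = q − p. For instance
  ∂[0,6] = [6] − [0].
This gives a 9×27 integer matrix of rank 8; reducing to Smith normal form yields diagonal entries (1,1,1,1,1,1,1,1).

∂_2: C_2 → C_1 sends each 2-simplex [p,q,r] to [q,r] − [p,r] + [p,q]. For instance
  ∂[2,4,8] = [4,8] − [2,8] + [2,4],
  ∂[0,6,8] = [6,8] − [0,8] + [0,6].
The resulting 27×18 matrix has rank 17, and its Smith normal form has invariant factors (1,1,1,1,1,1,1,1,1,1,1,1,1,1,1,1,1).

Computing H_k = (kernel of ∂_k) / (image of ∂_{k+1}):

  H_2: rank ker ∂_2 − rank ∂_3 = (18 − 17) − 0 = 1, and there is no ∂_3, so H_2 = Z.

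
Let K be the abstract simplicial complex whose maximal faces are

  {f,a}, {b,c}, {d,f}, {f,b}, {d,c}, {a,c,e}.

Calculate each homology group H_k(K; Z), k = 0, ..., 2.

H_0 ≅ Z,  H_1 ≅ Z^2,  H_2 = 0.

Order the vertices as a < b < c < d < e < f. Listing each simplex with vertices in this order, K has dimension 2 with simplices:

  0-simplices (6): a, b, c, d, e, f
  1-simplices (8): ac, ae, af, bc, bf, cd, ce, df
  2-simplices (1): ace

Hence C_0 ≅ Z^6, C_1 ≅ Z^8, C_2 ≅ Z^1.

Boundary ∂_1: C_1 → C_0 maps an edge to its endpoints' difference, ∂[p,q] = q − p. For instance
  ∂bf = f − b.
The 6×8 boundary matrix has rank 5 and Smith normal form diag(1,1,1,1,1).

∂_2: C_2 → C_1 sends each 2-simplex [p,q,r] to [q,r] − [p,r] + [p,q]. For instance
  ∂ace = ce − ae + ac.
The resulting 8×1 matrix has rank 1, and its Smith normal form has invariant factors (1).

Computing H_k = (kernel of ∂_k) / (image of ∂_{k+1}):

  H_0: rank C_0 − rank ∂_1 = 6 − 5 = 1, and the invariant factors of ∂_1 are all 1, so H_0 ≅ Z.
  H_1: rank ker ∂_1 − rank ∂_2 = (8 − 5) − 1 = 2, and the invariant factors of ∂_2 are all 1, so H_1 ≅ Z^2.
  H_2: rank ker ∂_2 − rank ∂_3 = (1 − 1) − 0 = 0, and there is no ∂_3, so H_2 ≅ 0.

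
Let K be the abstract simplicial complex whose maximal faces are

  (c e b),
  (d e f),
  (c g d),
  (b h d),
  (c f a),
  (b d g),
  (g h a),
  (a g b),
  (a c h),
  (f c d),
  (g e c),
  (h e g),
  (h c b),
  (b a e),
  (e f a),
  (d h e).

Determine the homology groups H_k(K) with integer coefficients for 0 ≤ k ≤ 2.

H_0 ≅ Z,  H_1 ≅ Z^2,  H_2 ≅ Z.

K has 8 vertices, 24 edges, 16 triangles.
rank ∂_0 = 0, rank ∂_1 = 7 ⇒ b_0 = 8 − 0 − 7 = 1; all invariant factors of ∂_1 are 1 so no torsion. So H_0 ≅ Z.
rank ∂_1 = 7, rank ∂_2 = 15 ⇒ b_1 = 24 − 7 − 15 = 2; all invariant factors of ∂_2 are 1 so no torsion. So H_1 ≅ Z^2.
rank ∂_2 = 15, rank ∂_3 = 0 ⇒ b_2 = 16 − 15 − 0 = 1. So H_2 ≅ Z.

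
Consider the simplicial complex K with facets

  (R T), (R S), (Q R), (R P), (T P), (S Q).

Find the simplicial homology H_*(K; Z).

Fix the vertex order P < Q < R < S < T and write every simplex with vertices in increasing order. Then dim K = 1 and the simplices of K are:

  0-simplices (5): P, Q, R, S, T
  1-simplices (6): PR, PT, QR, QS, RS, RT

giving chain groups C_0 ≅ Z^5, C_1 ≅ Z^6.

The boundary map ∂_1: C_1 → C_0 is given by ∂[p,q] = [q] − [p].
This gives a 5×6 integer matrix of rank 4; reducing to Smith normal form yields diagonal entries (1,1,1,1).

Now H_k = ker ∂_k / im ∂_{k+1}, so:

  H_0: rank C_0 − rank ∂_1 = 5 − 4 = 1, and the invariant factors of ∂_1 are all 1, so H_0 ≅ Z.
  H_1: rank ker ∂_1 − rank ∂_2 = (6 − 4) − 0 = 2, and there is no ∂_2, so H_1 ≅ Z^2.

As a check, the Euler characteristic is 5 − 6 = -1, which agrees with 1 − 2 = -1.

H_0 = Z,  H_1 = Z^2.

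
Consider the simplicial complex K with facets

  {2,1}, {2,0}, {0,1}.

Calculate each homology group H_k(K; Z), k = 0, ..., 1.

H_0 = Z,  H_1 = Z.

Take the total order 0 < 1 < 2 on the vertex set. Then K (dimension 1) consists of the simplices:

  0-simplices (3): [0], [1], [2]
  1-simplices (3): [0,1], [0,2], [1,2]

Hence C_0 ≅ Z^3, C_1 ≅ Z^3.

Boundary ∂_1: C_1 → C_0 sends each edge [p,q] (with p < q) to q − p. For instance
  ∂[0,2] = [2] − [0].
The resulting 3×3 matrix has rank 2, and its Smith normal form has invariant factors (1,1).

Computing H_k = (kernel of ∂_k) / (image of ∂_{k+1}):

  H_0: rank C_0 − rank ∂_1 = 3 − 2 = 1, and the invariant factors of ∂_1 are all 1, so H_0 = Z.
  H_1: rank ker ∂_1 − rank ∂_2 = (3 − 2) − 0 = 1, and there is no ∂_2, so H_1 = Z.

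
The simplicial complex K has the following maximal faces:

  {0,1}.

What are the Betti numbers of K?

Fix the vertex order 0 < 1 and write every simplex with vertices in increasing order. Then dim K = 1 and the simplices of K are:

  0-simplices (2): [0], [1]
  1-simplices (1): [0,1]

Hence C_0 ≅ Z^2, C_1 ≅ Z^1.

Boundary ∂_1: C_1 → C_0 maps an edge to its endpoints' difference, ∂[p,q] = q − p.
As a 2×1 matrix over Z this has rank 1, with invariant factors (1).

From H_k ≅ ker(∂_k) / im(∂_{k+1}) we obtain:

  H_0: rank C_0 − rank ∂_1 = 2 − 1 = 1, and the invariant factors of ∂_1 are all 1, so H_0 ≅ Z.
  H_1: rank ker ∂_1 − rank ∂_2 = (1 − 1) − 0 = 0, and there is no ∂_2, so H_1 ≅ 0.

Hence the Betti numbers are b_0 = 1, b_1 = 0.

b_0 = 1, b_1 = 0.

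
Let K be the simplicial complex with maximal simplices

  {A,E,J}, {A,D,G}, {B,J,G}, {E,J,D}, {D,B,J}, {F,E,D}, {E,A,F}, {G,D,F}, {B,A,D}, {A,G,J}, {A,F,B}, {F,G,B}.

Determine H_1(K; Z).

Order the vertices as A < B < D < E < F < G < J. Listing each simplex with vertices in this order, K has dimension 2 with simplices:

  0-simplices (7): A, B, D, E, F, G, J
  1-simplices (18): AB, AD, AE, AF, AG, AJ, BD, BF, BG, BJ, DE, DF, DG, DJ, EF, EJ, FG, GJ
  2-simplices (12): ABD, ABF, ADG, AEF, AEJ, AGJ, BDJ, BFG, BGJ, DEF, DEJ, DFG

Hence C_0 ≅ Z^7, C_1 ≅ Z^18, C_2 ≅ Z^12.

Boundary ∂_1: C_1 → C_0 sends each edge [p,q] (with p < q) to q − p.
The 7×18 boundary matrix has rank 6 and Smith normal form diag(1,1,1,1,1,1).

Boundary ∂_2: C_2 → C_1 maps a triangle to the signed sum of its edges. For instance
  ∂AEF = EF − AF + AE,
  ∂BGJ = GJ − BJ + BG.
The 18×12 boundary matrix has rank 12 and Smith normal form diag(1,1,1,1,1,1,1,1,1,1,1,2).

Computing H_k = (kernel of ∂_k) / (image of ∂_{k+1}):

  H_1: rank ker ∂_1 − rank ∂_2 = (18 − 6) − 12 = 0, and ∂_2 has invariant factor 2 > 1, so H_1 ≅ Z/2Z.

H_1 = Z/2Z.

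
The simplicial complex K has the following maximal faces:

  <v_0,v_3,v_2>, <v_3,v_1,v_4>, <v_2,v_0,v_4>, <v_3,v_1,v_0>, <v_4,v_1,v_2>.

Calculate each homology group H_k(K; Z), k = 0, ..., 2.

H_0 = Z,  H_1 = Z,  H_2 = 0.

Fix the vertex order v_0 < v_1 < v_2 < v_3 < v_4 and write every simplex with vertices in increasing order. Then dim K = 2 and the simplices of K are:

  0-simplices (5): [v_0], [v_1], [v_2], [v_3], [v_4]
  1-simplices (10): [v_0,v_1], [v_0,v_2], [v_0,v_3], [v_0,v_4], [v_1,v_2], [v_1,v_3], [v_1,v_4], [v_2,v_3], [v_2,v_4], [v_3,v_4]
  2-simplices (5): [v_0,v_1,v_3], [v_0,v_2,v_3], [v_0,v_2,v_4], [v_1,v_2,v_4], [v_1,v_3,v_4]

giving chain groups C_0 ≅ Z^5, C_1 ≅ Z^10, C_2 ≅ Z^5.

The boundary map ∂_1: C_1 → C_0 is given by ∂[p,q] = [q] − [p].
As a 5×10 matrix over Z this has rank 4, with invariant factors (1,1,1,1).

Boundary ∂_2: C_2 → C_1 acts by ∂[p,q,r] = [q,r] − [p,r] + [p,q]. For instance
  ∂[v_0,v_2,v_3] = [v_2,v_3] − [v_0,v_3] + [v_0,v_2],
  ∂[v_0,v_1,v_3] = [v_1,v_3] − [v_0,v_3] + [v_0,v_1].
This gives a 10×5 integer matrix of rank 5; reducing to Smith normal form yields diagonal entries (1,1,1,1,1).

Computing H_k = (kernel of ∂_k) / (image of ∂_{k+1}):

  H_0: rank C_0 − rank ∂_1 = 5 − 4 = 1, and the invariant factors of ∂_1 are all 1, so H_0 ≅ Z.
  H_1: rank ker ∂_1 − rank ∂_2 = (10 − 4) − 5 = 1, and the invariant factors of ∂_2 are all 1, so H_1 ≅ Z.
  H_2: rank ker ∂_2 − rank ∂_3 = (5 − 5) − 0 = 0, and there is no ∂_3, so H_2 ≅ 0.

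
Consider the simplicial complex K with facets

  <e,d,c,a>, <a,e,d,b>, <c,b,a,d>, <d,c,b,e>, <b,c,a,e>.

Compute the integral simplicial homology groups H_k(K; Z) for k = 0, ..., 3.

H_0 = Z,  H_1 = 0,  H_2 = 0,  H_3 = Z.

Fix the vertex order a < b < c < d < e and write every simplex with vertices in increasing order. Then dim K = 3 and the simplices of K are:

  0-simplices (5): a, b, c, d, e
  1-simplices (10): ab, ac, ad, ae, bc, bd, be, cd, ce, de
  2-simplices (10): abc, abd, abe, acd, ace, ade, bcd, bce, bde, cde
  3-simplices (5): abcd, abce, abde, acde, bcde

so the chain groups are C_0 ≅ Z^5, C_1 ≅ Z^10, C_2 ≅ Z^10, C_3 ≅ Z^5.

The boundary map ∂_1: C_1 → C_0 is given by ∂[p,q] = [q] − [p].
As a 5×10 matrix over Z this has rank 4, with invariant factors (1,1,1,1).

The boundary map ∂_2: C_2 → C_1 maps a triangle to the signed sum of its edges. For instance
  ∂bce = ce − be + bc,
  ∂abc = bc − ac + ab.
The 10×10 boundary matrix has rank 6 and Smith normal form diag(1,1,1,1,1,1).

∂_3: C_3 → C_2 sends each 3-simplex σ to the alternating sum Σ_i (−1)^i (σ with its i-th vertex removed). For instance
  ∂abce = bce − ace + abe − abc,
  ∂bcde = cde − bde + bce − bcd.
The 10×5 boundary matrix has rank 4 and Smith normal form diag(1,1,1,1).

Reading off H_k = ker ∂_k / im ∂_{k+1}:

  H_0: rank C_0 − rank ∂_1 = 5 − 4 = 1, and the invariant factors of ∂_1 are all 1, so H_0 = Z.
  H_1: rank ker ∂_1 − rank ∂_2 = (10 − 4) − 6 = 0, and the invariant factors of ∂_2 are all 1, so H_1 = 0.
  H_2: rank ker ∂_2 − rank ∂_3 = (10 − 6) − 4 = 0, and the invariant factors of ∂_3 are all 1, so H_2 = 0.
  H_3: rank ker ∂_3 − rank ∂_4 = (5 − 4) − 0 = 1, and there is no ∂_4, so H_3 = Z.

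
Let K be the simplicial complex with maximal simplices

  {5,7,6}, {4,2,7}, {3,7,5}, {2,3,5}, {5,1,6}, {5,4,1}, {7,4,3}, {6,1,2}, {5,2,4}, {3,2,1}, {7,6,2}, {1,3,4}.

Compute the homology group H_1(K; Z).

Fix the vertex order 1 < 2 < 3 < 4 < 5 < 6 < 7 and write every simplex with vertices in increasing order. Then dim K = 2 and the simplices of K are:

  0-simplices (7): [1], [2], [3], [4], [5], [6], [7]
  1-simplices (18): [1,2], [1,3], [1,4], [1,5], [1,6], [2,3], [2,4], [2,5], [2,6], [2,7], [3,4], [3,5], [3,7], [4,5], [4,7], [5,6], [5,7], [6,7]
  2-simplices (12): [1,2,3], [1,2,6], [1,3,4], [1,4,5], [1,5,6], [2,3,5], [2,4,5], [2,4,7], [2,6,7], [3,4,7], [3,5,7], [5,6,7]

giving chain groups C_0 ≅ Z^7, C_1 ≅ Z^18, C_2 ≅ Z^12.

Boundary ∂_1: C_1 → C_0 is given by ∂[p,q] = [q] − [p].
This gives a 7×18 integer matrix of rank 6; reducing to Smith normal form yields diagonal entries (1,1,1,1,1,1).

∂_2: C_2 → C_1 maps a triangle to the signed sum of its edges. For instance
  ∂[1,2,3] = [2,3] − [1,3] + [1,2],
  ∂[5,6,7] = [6,7] − [5,7] + [5,6].
The 18×12 boundary matrix has rank 12 and Smith normal form diag(1,1,1,1,1,1,1,1,1,1,1,2).

Now H_k = ker ∂_k / im ∂_{k+1}, so:

  H_1: rank ker ∂_1 − rank ∂_2 = (18 − 6) − 12 = 0, and ∂_2 has invariant factor 2 > 1, so H_1 ≅ Z/2.

H_1 ≅ Z/2.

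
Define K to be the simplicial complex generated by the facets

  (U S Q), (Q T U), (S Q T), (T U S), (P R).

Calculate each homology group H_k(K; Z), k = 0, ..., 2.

K has 6 vertices, 7 edges, 4 triangles.
rank ∂_0 = 0, rank ∂_1 = 4 ⇒ b_0 = 6 − 0 − 4 = 2; all invariant factors of ∂_1 are 1 so no torsion. So H_0 ≅ Z^2.
rank ∂_1 = 4, rank ∂_2 = 3 ⇒ b_1 = 7 − 4 − 3 = 0; all invariant factors of ∂_2 are 1 so no torsion. So H_1 ≅ 0.
rank ∂_2 = 3, rank ∂_3 = 0 ⇒ b_2 = 4 − 3 − 0 = 1. So H_2 ≅ Z.

H_0 = Z^2,  H_1 = 0,  H_2 = Z.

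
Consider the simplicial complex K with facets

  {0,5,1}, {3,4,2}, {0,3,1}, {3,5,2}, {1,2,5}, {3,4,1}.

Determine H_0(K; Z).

Take the total order 0 < 1 < 2 < 3 < 4 < 5 on the vertex set. Then K (dimension 2) consists of the simplices:

  0-simplices (6): [0], [1], [2], [3], [4], [5]
  1-simplices (12): [0,1], [0,3], [0,5], [1,2], [1,3], [1,4], [1,5], [2,3], [2,4], [2,5], [3,4], [3,5]
  2-simplices (6): [0,1,3], [0,1,5], [1,2,5], [1,3,4], [2,3,4], [2,3,5]

so the chain groups are C_0 ≅ Z^6, C_1 ≅ Z^12, C_2 ≅ Z^6.

The boundary map ∂_1: C_1 → C_0 is given by ∂[p,q] = [q] − [p]. For instance
  ∂[1,2] = [2] − [1].
This gives a 6×12 integer matrix of rank 5; reducing to Smith normal form yields diagonal entries (1,1,1,1,1).

∂_2: C_2 → C_1 maps a triangle to the signed sum of its edges. For instance
  ∂[1,2,5] = [2,5] − [1,5] + [1,2],
  ∂[0,1,3] = [1,3] − [0,3] + [0,1].
The resulting 12×6 matrix has rank 6, and its Smith normal form has invariant factors (1,1,1,1,1,1).

Now H_k = ker ∂_k / im ∂_{k+1}, so:

  H_0: rank C_0 − rank ∂_1 = 6 − 5 = 1, and the invariant factors of ∂_1 are all 1, so H_0 = Z.

(K is a triangulation of the cylinder S^1 x I.)

H_0 = Z.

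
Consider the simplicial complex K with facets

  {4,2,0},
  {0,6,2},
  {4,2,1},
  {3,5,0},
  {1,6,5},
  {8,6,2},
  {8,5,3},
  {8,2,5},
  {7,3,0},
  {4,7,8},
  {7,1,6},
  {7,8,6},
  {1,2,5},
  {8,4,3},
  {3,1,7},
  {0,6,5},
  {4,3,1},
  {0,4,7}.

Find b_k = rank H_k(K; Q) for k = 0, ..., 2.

b_0 = 1, b_1 = 1, b_2 = 0.

Fix the vertex order 0 < 1 < 2 < 3 < 4 < 5 < 6 < 7 < 8 and write every simplex with vertices in increasing order. Then dim K = 2 and the simplices of K are:

  0-simplices (9): [0], [1], [2], [3], [4], [5], [6], [7], [8]
  1-simplices (27): (27 of them)
  2-simplices (18): [0,2,4], [0,2,6], [0,3,5], [0,3,7], [0,4,7], [0,5,6], [1,2,4], [1,2,5], [1,3,4], [1,3,7], [1,5,6], [1,6,7], [2,5,8], [2,6,8], [3,4,8], [3,5,8], [4,7,8], [6,7,8]

Hence C_0 ≅ Z^9, C_1 ≅ Z^27, C_2 ≅ Z^18.

The boundary map ∂_1: C_1 → C_0 is given by ∂[p,q] = [q] − [p]. For instance
  ∂[2,8] = [8] − [2].
The 9×27 boundary matrix has rank 8 and Smith normal form diag(1,1,1,1,1,1,1,1).

∂_2: C_2 → C_1 maps a triangle to the signed sum of its edges. For instance
  ∂[1,2,5] = [2,5] − [1,5] + [1,2],
  ∂[2,5,8] = [5,8] − [2,8] + [2,5].
The 27×18 boundary matrix has rank 18 and Smith normal form diag(1,1,1,1,1,1,1,1,1,1,1,1,1,1,1,1,1,2).

Computing H_k = (kernel of ∂_k) / (image of ∂_{k+1}):

  H_0: rank C_0 − rank ∂_1 = 9 − 8 = 1, and the invariant factors of ∂_1 are all 1, so H_0 = Z.
  H_1: rank ker ∂_1 − rank ∂_2 = (27 − 8) − 18 = 1, and ∂_2 has invariant factor 2 > 1, so H_1 = Z ⊕ Z_2.
  H_2: rank ker ∂_2 − rank ∂_3 = (18 − 18) − 0 = 0, and there is no ∂_3, so H_2 = 0.

(K is a triangulation of the Klein bottle.)

Hence the Betti numbers are b_0 = 1, b_1 = 1, b_2 = 0.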